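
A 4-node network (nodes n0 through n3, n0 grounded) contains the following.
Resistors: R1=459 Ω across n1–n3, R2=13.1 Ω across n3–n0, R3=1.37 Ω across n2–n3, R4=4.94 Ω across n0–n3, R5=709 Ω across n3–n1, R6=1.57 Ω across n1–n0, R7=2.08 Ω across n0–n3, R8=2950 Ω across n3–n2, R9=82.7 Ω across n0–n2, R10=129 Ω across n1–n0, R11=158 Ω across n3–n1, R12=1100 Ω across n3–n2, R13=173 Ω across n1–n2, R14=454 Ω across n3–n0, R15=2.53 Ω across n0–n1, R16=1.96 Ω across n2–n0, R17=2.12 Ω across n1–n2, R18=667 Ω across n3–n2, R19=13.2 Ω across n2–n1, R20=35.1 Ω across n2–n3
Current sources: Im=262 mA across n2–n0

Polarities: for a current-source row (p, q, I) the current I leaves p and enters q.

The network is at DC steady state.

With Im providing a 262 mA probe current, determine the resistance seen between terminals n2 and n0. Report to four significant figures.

MNA unknowns: 3 node voltages V₁..V_3
R1: Y=0.002179 on G[1,3]
R2: Y=0.07634 on G[3,0]
R3: Y=0.7299 on G[2,3]
R4: Y=0.2024 on G[0,3]
R5: Y=0.001410 on G[3,1]
R6: Y=0.6369 on G[1,0]
R7: Y=0.4808 on G[0,3]
R8: Y=0.0003390 on G[3,2]
R9: Y=0.01209 on G[0,2]
R10: Y=0.007752 on G[1,0]
R11: Y=0.006329 on G[3,1]
R12: Y=0.0009091 on G[3,2]
R13: Y=0.005780 on G[1,2]
R14: Y=0.002203 on G[3,0]
R15: Y=0.3953 on G[0,1]
R16: Y=0.5102 on G[2,0]
R17: Y=0.4717 on G[1,2]
R18: Y=0.001499 on G[3,2]
R19: Y=0.07576 on G[2,1]
R20: Y=0.02849 on G[2,3]
Im: z[2]−=0.262, z[0]+=0.262
solve → V1=-0.07215, V2=-0.2072, V3=-0.1034

R_eq = 0.7909 Ω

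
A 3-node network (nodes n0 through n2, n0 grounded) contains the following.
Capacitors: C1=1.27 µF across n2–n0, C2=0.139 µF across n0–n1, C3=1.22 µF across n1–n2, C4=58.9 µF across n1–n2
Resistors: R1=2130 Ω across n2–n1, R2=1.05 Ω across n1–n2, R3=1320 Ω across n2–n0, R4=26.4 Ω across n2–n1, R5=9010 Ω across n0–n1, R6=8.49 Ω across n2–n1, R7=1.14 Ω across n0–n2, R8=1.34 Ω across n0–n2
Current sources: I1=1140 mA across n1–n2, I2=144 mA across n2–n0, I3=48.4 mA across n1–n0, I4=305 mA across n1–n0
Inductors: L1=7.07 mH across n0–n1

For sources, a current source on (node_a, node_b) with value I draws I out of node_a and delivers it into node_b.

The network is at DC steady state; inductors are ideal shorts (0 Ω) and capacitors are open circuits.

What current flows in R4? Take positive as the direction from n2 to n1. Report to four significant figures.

0.01381 A

Element admittances at DC:
  Y(C1) = 0.000 S between n2,n0
  Y(R1) = 0.0004695 S between n2,n1
  Y(R2) = 0.9524 S between n1,n2
  Y(R3) = 0.0007576 S between n2,n0
  Y(R4) = 0.03788 S between n2,n1
  I1: injects 1.14 A into n2 (from n1)
  Y(R5) = 0.0001110 S between n0,n1
  Y(C2) = 0.000 S between n0,n1
  Y(R6) = 0.1178 S between n2,n1
  L1: short n0↔n1 (DC inductor)
  Y(C3) = 0.000 S between n1,n2
  Y(C4) = 0.000 S between n1,n2
  Y(R7) = 0.8772 S between n0,n2
  Y(R8) = 0.7463 S between n0,n2
  I2: injects 0.144 A into n0 (from n2)
  I3: injects 0.0484 A into n0 (from n1)
  I4: injects 0.305 A into n0 (from n1)
Assemble and solve the 3×3 MNA system:
  V(n1)=0.000  V(n2)=0.3645
  i(L1)=1.089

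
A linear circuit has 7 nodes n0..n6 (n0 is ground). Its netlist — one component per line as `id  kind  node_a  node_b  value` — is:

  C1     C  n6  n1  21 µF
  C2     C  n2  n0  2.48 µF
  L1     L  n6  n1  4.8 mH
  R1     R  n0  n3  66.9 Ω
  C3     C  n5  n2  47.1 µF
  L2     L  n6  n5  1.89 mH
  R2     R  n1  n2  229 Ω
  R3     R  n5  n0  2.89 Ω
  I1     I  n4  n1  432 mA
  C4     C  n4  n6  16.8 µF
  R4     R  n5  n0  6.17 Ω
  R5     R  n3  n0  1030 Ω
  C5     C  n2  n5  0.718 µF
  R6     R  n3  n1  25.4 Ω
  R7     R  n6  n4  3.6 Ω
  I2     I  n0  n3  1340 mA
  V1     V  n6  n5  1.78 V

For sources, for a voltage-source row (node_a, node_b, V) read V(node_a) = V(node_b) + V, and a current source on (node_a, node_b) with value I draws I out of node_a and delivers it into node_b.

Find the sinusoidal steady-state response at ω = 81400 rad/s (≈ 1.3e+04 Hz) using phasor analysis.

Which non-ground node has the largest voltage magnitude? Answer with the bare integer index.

3

Element admittances at ω=81400 rad/s:
  Y(C1) = 0.000+1.709j S between n6,n1
  Y(C2) = 0.000+0.2019j S between n2,n0
  Y(L1) = 0.000-0.002559j S between n6,n1
  Y(R1) = 0.01495+0.000j S between n0,n3
  Y(C3) = 0.000+3.834j S between n5,n2
  Y(L2) = 0.000-0.006500j S between n6,n5
  Y(R2) = 0.004367+0.000j S between n1,n2
  Y(R3) = 0.3460+0.000j S between n5,n0
  I1: injects 0.432 A into n1 (from n4)
  Y(C4) = 0.000+1.368j S between n4,n6
  Y(R4) = 0.1621+0.000j S between n5,n0
  Y(R5) = 0.0009709+0.000j S between n3,n0
  Y(C5) = 0.000+0.05845j S between n2,n5
  Y(R6) = 0.03937+0.000j S between n3,n1
  Y(R7) = 0.2778+0.000j S between n6,n4
  I2: injects 1.34 A into n3 (from n0)
  V1: constraint V(n6)−V(n5) = 1.78
Assemble and solve the 7×7 MNA system:
  V(n1)=3.378-1.354j  V(n2)=1.508-0.5428j  V(n3)=26.64-0.9640j  V(n4)=3.305-0.2655j  V(n5)=1.587-0.5689j  V(n6)=3.367-0.5689j
  i(V1)=0.9077+0.03046j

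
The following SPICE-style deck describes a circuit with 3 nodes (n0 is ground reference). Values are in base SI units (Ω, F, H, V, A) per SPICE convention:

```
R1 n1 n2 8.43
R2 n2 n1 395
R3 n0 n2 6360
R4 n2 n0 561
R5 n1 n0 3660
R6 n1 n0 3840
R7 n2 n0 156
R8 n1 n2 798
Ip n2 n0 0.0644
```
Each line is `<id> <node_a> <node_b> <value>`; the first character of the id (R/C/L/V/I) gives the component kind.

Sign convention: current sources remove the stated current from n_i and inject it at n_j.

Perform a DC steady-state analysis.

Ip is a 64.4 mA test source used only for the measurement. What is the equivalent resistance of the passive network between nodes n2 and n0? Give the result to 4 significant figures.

R_eq = 112.6 Ω

MNA unknowns: 2 node voltages V₁..V_2
R1: Y=0.1186 on G[1,2]
R2: Y=0.002532 on G[2,1]
R3: Y=0.0001572 on G[0,2]
R4: Y=0.001783 on G[2,0]
R5: Y=0.0002732 on G[1,0]
R6: Y=0.0002604 on G[1,0]
R7: Y=0.006410 on G[2,0]
R8: Y=0.001253 on G[1,2]
Ip: z[2]−=0.0644, z[0]+=0.0644
solve → V1=-7.220, V2=-7.251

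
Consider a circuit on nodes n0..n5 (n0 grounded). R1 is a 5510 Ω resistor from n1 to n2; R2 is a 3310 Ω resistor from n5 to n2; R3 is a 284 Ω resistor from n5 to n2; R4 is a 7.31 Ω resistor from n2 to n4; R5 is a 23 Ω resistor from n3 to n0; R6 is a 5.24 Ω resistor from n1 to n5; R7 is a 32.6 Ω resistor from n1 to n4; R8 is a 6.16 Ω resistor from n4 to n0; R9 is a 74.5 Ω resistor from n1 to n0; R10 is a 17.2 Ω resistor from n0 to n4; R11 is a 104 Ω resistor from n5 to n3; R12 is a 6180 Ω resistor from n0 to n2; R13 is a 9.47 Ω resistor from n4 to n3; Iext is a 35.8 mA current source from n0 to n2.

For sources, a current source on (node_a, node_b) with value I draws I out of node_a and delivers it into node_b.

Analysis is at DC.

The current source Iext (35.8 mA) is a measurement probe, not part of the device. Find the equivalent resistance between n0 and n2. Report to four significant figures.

R_eq = 10.87 Ω

Apply KCL at each of the 5 non-ground nodes and solve the resulting linear system.
Node n1: branches {R1, R6, R7, R9} → V_1 = 0.1145
Node n2: branches {R1, R2, R3, R4, R12, Iext} → V_2 = 0.3892
Node n3: branches {R5, R11, R13} → V_3 = 0.09761
Node n4: branches {R4, R7, R8, R10, R13} → V_4 = 0.1359
Node n5: branches {R2, R3, R6, R11} → V_5 = 0.1188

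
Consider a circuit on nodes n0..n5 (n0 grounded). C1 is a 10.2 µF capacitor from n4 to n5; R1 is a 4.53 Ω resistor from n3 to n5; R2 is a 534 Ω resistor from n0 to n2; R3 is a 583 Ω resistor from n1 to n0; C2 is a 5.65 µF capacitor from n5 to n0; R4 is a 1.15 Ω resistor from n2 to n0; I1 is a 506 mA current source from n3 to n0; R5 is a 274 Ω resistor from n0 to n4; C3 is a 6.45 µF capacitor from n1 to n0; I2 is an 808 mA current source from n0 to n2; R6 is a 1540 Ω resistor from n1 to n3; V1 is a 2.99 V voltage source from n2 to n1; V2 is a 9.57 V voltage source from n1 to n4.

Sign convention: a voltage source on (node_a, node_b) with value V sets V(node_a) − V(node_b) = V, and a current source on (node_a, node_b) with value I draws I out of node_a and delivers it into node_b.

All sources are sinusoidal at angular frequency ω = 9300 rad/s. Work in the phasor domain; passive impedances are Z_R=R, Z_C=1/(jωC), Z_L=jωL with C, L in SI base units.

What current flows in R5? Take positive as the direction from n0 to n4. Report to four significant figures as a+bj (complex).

MNA unknowns: 5 node voltages V₁..V_5 plus 2 source currents (V1, V2)
C1: Y=0.000+0.09486j on G[4,5]
R1: Y=0.2208+0.000j on G[3,5]
R2: Y=0.001873+0.000j on G[0,2]
R3: Y=0.001715+0.000j on G[1,0]
C2: Y=0.000+0.05255j on G[5,0]
R4: Y=0.8696+0.000j on G[2,0]
I1: z[3]−=0.506, z[0]+=0.506
R5: Y=0.003650+0.000j on G[0,4]
C3: Y=0.000+0.05999j on G[1,0]
I2: z[0]−=0.808, z[2]+=0.808
R6: Y=0.0006494+0.000j on G[1,3]
V1: row V2−V1=2.99, i_V1 at 2,1
V2: row V1−V4=9.57, i_V2 at 1,4
solve → V1=-2.318+0.6178j, V2=0.6724+0.6178j, V3=-9.934+3.787j, V4=-11.89+0.6178j, V5=-7.664+3.797j
aux → i_V1=0.2221-0.5384j, i_V2=0.2582-0.3984j

0.04339-0.002255j A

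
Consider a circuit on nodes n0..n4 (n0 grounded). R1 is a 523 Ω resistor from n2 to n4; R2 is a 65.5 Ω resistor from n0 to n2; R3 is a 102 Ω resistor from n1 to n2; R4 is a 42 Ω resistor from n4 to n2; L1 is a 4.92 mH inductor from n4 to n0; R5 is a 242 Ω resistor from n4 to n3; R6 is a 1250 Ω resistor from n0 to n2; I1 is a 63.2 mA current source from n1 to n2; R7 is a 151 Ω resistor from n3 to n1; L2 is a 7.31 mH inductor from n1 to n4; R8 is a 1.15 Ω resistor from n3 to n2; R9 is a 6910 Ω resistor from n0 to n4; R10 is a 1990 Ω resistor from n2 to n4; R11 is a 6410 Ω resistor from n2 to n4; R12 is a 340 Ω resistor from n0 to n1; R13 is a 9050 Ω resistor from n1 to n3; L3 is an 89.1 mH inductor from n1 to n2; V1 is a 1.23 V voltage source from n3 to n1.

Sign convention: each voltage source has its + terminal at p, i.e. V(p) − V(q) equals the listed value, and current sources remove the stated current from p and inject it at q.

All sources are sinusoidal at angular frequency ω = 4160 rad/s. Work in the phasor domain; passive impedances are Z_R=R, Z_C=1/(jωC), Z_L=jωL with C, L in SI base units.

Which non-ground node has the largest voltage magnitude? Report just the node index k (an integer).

MNA unknowns: 4 node voltages V₁..V_4 plus 1 source current (V1)
R1: Y=0.001912+0.000j on G[2,4]
R2: Y=0.01527+0.000j on G[0,2]
R3: Y=0.009804+0.000j on G[1,2]
R4: Y=0.02381+0.000j on G[4,2]
L1: Y=0.000-0.04886j on G[4,0]
R5: Y=0.004132+0.000j on G[4,3]
R6: Y=0.0008000+0.000j on G[0,2]
I1: z[1]−=0.0632, z[2]+=0.0632
R7: Y=0.006623+0.000j on G[3,1]
L2: Y=0.000-0.03288j on G[1,4]
R8: Y=0.8696+0.000j on G[3,2]
R9: Y=0.0001447+0.000j on G[0,4]
R10: Y=0.0005025+0.000j on G[2,4]
R11: Y=0.0001560+0.000j on G[2,4]
R12: Y=0.002941+0.000j on G[0,1]
R13: Y=0.0001105+0.000j on G[1,3]
L3: Y=0.000-0.002698j on G[1,2]
V1: row V3−V1=1.23, i_V1 at 3,1
solve → V1=-0.9728-0.5559j, V2=0.2949-0.5277j, V3=0.2572-0.5559j, V4=-0.2071-0.03780j
aux → i_V1=0.02252+0.02669j

1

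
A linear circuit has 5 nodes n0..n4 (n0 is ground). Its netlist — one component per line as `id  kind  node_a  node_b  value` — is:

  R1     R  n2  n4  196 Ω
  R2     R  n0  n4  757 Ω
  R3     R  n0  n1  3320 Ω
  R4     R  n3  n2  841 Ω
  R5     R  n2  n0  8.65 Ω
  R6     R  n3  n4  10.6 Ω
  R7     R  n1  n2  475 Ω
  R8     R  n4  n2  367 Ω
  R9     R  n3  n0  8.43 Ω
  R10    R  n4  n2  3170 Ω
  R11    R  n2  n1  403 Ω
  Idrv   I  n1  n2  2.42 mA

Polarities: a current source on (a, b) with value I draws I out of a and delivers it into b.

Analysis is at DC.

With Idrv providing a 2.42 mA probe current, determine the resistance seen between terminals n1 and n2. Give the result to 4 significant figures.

Element admittances at DC:
  Y(R1) = 0.005102 S between n2,n4
  Y(R2) = 0.001321 S between n0,n4
  Y(R3) = 0.0003012 S between n0,n1
  Y(R4) = 0.001189 S between n3,n2
  Y(R5) = 0.1156 S between n2,n0
  Y(R6) = 0.09434 S between n3,n4
  Y(R7) = 0.002105 S between n1,n2
  Y(R8) = 0.002725 S between n4,n2
  Y(R9) = 0.1186 S between n3,n0
  Y(R10) = 0.0003155 S between n4,n2
  Y(R11) = 0.002481 S between n2,n1
  Idrv: injects 0.00242 A into n2 (from n1)
Assemble and solve the 4×4 MNA system:
  V(n1)=-0.4940  V(n2)=0.001203  V(n3)=8.043e-05  V(n4)=0.0001674

R_eq = 204.6 Ω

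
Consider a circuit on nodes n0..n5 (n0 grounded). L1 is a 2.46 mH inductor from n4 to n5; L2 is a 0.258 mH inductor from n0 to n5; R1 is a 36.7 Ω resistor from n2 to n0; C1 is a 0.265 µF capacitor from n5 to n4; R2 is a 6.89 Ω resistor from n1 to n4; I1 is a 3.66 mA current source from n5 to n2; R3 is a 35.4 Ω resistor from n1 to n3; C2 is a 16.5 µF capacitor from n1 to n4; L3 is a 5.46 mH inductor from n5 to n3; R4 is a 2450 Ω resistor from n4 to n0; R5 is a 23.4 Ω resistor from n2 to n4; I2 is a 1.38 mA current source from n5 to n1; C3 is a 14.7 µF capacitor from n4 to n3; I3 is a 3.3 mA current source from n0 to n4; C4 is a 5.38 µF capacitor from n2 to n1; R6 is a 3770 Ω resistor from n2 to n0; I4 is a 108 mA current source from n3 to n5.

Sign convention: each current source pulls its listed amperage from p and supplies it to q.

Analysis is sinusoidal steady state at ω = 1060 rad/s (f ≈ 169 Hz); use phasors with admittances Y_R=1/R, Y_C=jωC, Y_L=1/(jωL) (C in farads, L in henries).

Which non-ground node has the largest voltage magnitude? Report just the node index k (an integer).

3

MNA unknowns: 5 node voltages V₁..V_5
L1: Y=0.000-0.3835j on G[4,5]
L2: Y=0.000-3.657j on G[0,5]
R1: Y=0.02725+0.000j on G[2,0]
C1: Y=0.000+0.0002809j on G[5,4]
R2: Y=0.1451+0.000j on G[1,4]
I1: z[5]−=0.00366, z[2]+=0.00366
R3: Y=0.02825+0.000j on G[1,3]
C2: Y=0.000+0.01749j on G[1,4]
L3: Y=0.000-0.1728j on G[5,3]
R4: Y=0.0004082+0.000j on G[4,0]
R5: Y=0.04274+0.000j on G[2,4]
I2: z[5]−=0.00138, z[1]+=0.00138
C3: Y=0.000+0.01558j on G[4,3]
I3: z[0]−=0.0033, z[4]+=0.0033
C4: Y=0.000+0.005703j on G[2,1]
R6: Y=0.0002653+0.000j on G[2,0]
I4: z[3]−=0.108, z[5]+=0.108
solve → V1=0.01905-0.07428j, V2=0.09070+0.01505j, V3=-0.1114-0.6667j, V4=0.05153+0.03430j, V5=0.0001170+0.0002143j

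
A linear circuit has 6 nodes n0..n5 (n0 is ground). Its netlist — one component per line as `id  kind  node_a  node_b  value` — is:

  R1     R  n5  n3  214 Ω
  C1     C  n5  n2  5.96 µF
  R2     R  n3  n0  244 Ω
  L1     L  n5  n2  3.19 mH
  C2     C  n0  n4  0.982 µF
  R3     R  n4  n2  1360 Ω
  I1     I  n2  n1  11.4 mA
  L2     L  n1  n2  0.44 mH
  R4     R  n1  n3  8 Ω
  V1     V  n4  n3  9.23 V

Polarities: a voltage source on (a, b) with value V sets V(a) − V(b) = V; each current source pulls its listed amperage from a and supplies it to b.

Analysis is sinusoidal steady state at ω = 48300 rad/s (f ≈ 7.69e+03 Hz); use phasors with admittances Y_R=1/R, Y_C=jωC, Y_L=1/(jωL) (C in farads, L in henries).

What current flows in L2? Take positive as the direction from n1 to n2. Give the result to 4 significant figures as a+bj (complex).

Apply KCL at each of the 5 non-ground nodes and solve the resulting linear system.
Node n1: branches {I1, L2, R4} → V_1 = -9.109-0.7874j
Node n2: branches {C1, L1, R3, I1, L2} → V_2 = -9.120-0.8903j
Node n3: branches {R1, R2, R4, V1} → V_3 = -9.162-0.7916j
Node n4: branches {C2, R3, V1} → V_4 = 0.06840-0.7916j
Node n5: branches {R1, C1, L1} → V_5 = -9.119-0.8896j
Source currents: i(V1)=-0.04430-0.003317j

0.004844-0.0005304j A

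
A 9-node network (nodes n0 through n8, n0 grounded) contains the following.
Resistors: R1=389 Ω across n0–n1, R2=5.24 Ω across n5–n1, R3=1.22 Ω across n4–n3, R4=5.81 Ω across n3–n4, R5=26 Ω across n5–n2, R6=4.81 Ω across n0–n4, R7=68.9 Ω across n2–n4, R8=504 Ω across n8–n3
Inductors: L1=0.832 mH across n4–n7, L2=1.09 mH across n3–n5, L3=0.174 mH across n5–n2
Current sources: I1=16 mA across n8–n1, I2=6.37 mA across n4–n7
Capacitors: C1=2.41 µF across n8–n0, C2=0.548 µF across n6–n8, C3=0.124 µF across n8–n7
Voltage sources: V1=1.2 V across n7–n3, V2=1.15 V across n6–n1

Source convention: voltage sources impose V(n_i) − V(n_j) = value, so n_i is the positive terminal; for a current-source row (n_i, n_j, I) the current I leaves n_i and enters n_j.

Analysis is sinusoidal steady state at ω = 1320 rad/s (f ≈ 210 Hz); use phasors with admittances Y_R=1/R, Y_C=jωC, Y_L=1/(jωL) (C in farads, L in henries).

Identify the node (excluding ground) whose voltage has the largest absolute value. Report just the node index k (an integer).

Apply KCL at each of the 8 non-ground nodes and solve the resulting linear system.
Node n1: branches {R1, R2, I1, V2} → V_1 = -0.3751+0.6351j
Node n2: branches {L3, R5, R7} → V_2 = -0.4503+0.6533j
Node n3: branches {R3, L2, R4, R8, V1} → V_3 = -0.4704+0.6196j
Node n4: branches {L1, R3, R4, I2, R6, R7} → V_4 = 0.06062+0.01227j
Node n5: branches {R2, L2, L3, R5} → V_5 = -0.4525+0.6516j
Node n6: branches {C2, V2} → V_6 = 0.7749+0.6351j
Node n7: branches {L1, I2, C3, V1} → V_7 = 0.7296+0.6196j
Node n8: branches {I1, C1, C2, C3, R8} → V_8 = -1.315+3.659j
Source currents: i(V1)=-0.5472+0.6088j, i(V2)=-0.002187-0.001512j

8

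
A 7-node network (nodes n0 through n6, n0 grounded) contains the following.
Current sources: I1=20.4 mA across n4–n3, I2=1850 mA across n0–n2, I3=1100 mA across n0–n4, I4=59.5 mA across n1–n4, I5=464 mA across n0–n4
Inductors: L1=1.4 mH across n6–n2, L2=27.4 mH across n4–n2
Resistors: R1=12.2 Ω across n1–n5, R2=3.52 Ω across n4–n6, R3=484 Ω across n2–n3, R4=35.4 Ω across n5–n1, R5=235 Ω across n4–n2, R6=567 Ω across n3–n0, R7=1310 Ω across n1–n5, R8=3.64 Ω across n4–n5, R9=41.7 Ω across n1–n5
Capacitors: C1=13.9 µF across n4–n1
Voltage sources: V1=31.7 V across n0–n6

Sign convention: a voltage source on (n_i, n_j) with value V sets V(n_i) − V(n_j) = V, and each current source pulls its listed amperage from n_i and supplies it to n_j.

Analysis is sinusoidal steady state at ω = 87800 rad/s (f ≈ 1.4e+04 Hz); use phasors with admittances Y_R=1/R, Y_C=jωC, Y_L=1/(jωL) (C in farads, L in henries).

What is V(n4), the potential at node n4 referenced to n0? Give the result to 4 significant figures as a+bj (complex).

MNA unknowns: 6 node voltages V₁..V_6 plus 1 source current (V1)
I1: z[4]−=0.0204, z[3]+=0.0204
L1: Y=0.000-0.008135j on G[6,2]
R1: Y=0.08197+0.000j on G[1,5]
I2: z[0]−=1.85, z[2]+=1.85
R2: Y=0.2841+0.000j on G[4,6]
R3: Y=0.002066+0.000j on G[2,3]
R4: Y=0.02825+0.000j on G[5,1]
I3: z[0]−=1.1, z[4]+=1.1
R5: Y=0.004255+0.000j on G[4,2]
R6: Y=0.001764+0.000j on G[3,0]
I4: z[1]−=0.0595, z[4]+=0.0595
I5: z[0]−=0.464, z[4]+=0.464
L2: Y=0.000-0.0004157j on G[4,2]
C1: Y=0.000+1.220j on G[4,1]
R7: Y=0.0007634+0.000j on G[1,5]
R8: Y=0.2747+0.000j on G[4,5]
R9: Y=0.02398+0.000j on G[1,5]
V1: row V0−V6=31.7, i_V1 at 0,6
solve → V1=-24.65+2.341j, V2=67.57+164.3j, V3=41.78+88.66j, V4=-24.65+2.292j, V5=-24.65+2.308j, V6=-31.70+0.000j
aux → i_V1=-3.340+0.1564j

-24.65+2.292j V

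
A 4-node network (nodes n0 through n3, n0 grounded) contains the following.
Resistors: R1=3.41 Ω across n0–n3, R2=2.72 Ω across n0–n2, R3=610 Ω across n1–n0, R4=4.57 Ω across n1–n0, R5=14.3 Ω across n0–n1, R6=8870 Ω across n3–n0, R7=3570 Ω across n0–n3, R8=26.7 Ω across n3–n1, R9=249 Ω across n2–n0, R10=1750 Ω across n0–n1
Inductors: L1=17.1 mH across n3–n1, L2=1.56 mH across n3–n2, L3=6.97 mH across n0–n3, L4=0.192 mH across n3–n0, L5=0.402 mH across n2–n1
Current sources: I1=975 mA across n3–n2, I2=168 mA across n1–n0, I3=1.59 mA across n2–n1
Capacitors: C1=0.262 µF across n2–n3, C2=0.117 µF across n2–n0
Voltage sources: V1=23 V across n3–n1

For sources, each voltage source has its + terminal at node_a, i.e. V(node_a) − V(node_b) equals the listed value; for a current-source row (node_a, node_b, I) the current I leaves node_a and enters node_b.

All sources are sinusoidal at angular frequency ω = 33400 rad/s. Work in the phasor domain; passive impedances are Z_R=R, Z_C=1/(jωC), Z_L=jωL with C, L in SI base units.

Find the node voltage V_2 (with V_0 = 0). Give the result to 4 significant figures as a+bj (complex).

2.166+2.890j V

Element admittances at ω=33400 rad/s:
  Y(R1) = 0.2933+0.000j S between n0,n3
  Y(L1) = 0.000-0.001751j S between n3,n1
  Y(R2) = 0.3676+0.000j S between n0,n2
  Y(R3) = 0.001639+0.000j S between n1,n0
  Y(L2) = 0.000-0.01919j S between n3,n2
  Y(R4) = 0.2188+0.000j S between n1,n0
  Y(R5) = 0.06993+0.000j S between n0,n1
  Y(R6) = 0.0001127+0.000j S between n3,n0
  Y(R7) = 0.0002801+0.000j S between n0,n3
  I1: injects 0.975 A into n2 (from n3)
  Y(C1) = 0.000+0.008751j S between n2,n3
  Y(R8) = 0.03745+0.000j S between n3,n1
  I2: injects 0.168 A into n0 (from n1)
  Y(L3) = 0.000-0.004296j S between n0,n3
  Y(R9) = 0.004016+0.000j S between n2,n0
  Y(R10) = 0.0005714+0.000j S between n0,n1
  I3: injects 0.00159 A into n1 (from n2)
  Y(L4) = 0.000-0.1559j S between n3,n0
  Y(C2) = 0.000+0.003908j S between n2,n0
  Y(L5) = 0.000-0.07448j S between n2,n1
  V1: constraint V(n3)−V(n1) = 23
Assemble and solve the 4×4 MNA system:
  V(n1)=-13.41+0.7763j  V(n2)=2.166+2.890j  V(n3)=9.589+0.7763j
  i(V1)=-4.755+1.426j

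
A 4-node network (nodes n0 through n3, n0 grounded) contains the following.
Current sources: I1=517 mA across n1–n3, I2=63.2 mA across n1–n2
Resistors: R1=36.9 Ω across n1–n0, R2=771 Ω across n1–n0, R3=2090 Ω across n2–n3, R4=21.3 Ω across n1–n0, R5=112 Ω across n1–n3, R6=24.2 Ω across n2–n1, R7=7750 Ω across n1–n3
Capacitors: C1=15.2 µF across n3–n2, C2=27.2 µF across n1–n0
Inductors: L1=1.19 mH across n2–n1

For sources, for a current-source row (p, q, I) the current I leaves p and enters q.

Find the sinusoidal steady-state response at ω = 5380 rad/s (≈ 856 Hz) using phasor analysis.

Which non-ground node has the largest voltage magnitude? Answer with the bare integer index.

2

MNA unknowns: 3 node voltages V₁..V_3
I1: z[1]−=0.517, z[3]+=0.517
R1: Y=0.02710+0.000j on G[1,0]
R2: Y=0.001297+0.000j on G[1,0]
C1: Y=0.000+0.08178j on G[3,2]
R3: Y=0.0004785+0.000j on G[2,3]
C2: Y=0.000+0.1463j on G[1,0]
R4: Y=0.04695+0.000j on G[1,0]
R5: Y=0.008929+0.000j on G[1,3]
R6: Y=0.04132+0.000j on G[2,1]
R7: Y=0.0001290+0.000j on G[1,3]
L1: Y=0.000-0.1562j on G[2,1]
I2: z[1]−=0.0632, z[2]+=0.0632
solve → V1=0.000+0.000j, V2=0.7538+3.452j, V3=1.094-2.747j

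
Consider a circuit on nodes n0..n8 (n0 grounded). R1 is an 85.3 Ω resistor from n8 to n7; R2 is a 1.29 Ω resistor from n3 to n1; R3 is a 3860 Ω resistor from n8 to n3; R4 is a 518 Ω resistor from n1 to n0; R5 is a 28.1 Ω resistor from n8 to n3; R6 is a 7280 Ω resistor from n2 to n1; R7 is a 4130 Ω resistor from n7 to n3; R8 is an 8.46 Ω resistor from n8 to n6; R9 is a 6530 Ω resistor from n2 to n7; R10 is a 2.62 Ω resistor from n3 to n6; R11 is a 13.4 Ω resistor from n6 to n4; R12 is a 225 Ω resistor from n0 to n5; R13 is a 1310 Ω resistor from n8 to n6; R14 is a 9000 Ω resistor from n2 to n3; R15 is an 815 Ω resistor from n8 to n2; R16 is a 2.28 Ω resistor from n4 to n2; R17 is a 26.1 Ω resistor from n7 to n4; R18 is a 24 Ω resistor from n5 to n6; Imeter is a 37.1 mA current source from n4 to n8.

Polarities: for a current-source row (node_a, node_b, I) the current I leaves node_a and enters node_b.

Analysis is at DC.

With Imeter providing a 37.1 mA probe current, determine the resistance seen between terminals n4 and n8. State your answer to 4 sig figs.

R_eq = 16.55 Ω

Apply KCL at each of the 8 non-ground nodes and solve the resulting linear system.
Node n1: branches {R2, R4, R6} → V_1 = 0.01139
Node n2: branches {R6, R9, R14, R15, R16} → V_2 = -0.4145
Node n3: branches {R2, R3, R5, R7, R10, R14} → V_3 = 0.01150
Node n4: branches {R11, R16, R17, Imeter} → V_4 = -0.4165
Node n5: branches {R12, R18} → V_5 = -0.004949
Node n6: branches {R8, R10, R11, R13, R18} → V_6 = -0.005477
Node n7: branches {R1, R7, R9, R17} → V_7 = -0.2717
Node n8: branches {R1, R3, R5, R8, R13, R15, Imeter} → V_8 = 0.1977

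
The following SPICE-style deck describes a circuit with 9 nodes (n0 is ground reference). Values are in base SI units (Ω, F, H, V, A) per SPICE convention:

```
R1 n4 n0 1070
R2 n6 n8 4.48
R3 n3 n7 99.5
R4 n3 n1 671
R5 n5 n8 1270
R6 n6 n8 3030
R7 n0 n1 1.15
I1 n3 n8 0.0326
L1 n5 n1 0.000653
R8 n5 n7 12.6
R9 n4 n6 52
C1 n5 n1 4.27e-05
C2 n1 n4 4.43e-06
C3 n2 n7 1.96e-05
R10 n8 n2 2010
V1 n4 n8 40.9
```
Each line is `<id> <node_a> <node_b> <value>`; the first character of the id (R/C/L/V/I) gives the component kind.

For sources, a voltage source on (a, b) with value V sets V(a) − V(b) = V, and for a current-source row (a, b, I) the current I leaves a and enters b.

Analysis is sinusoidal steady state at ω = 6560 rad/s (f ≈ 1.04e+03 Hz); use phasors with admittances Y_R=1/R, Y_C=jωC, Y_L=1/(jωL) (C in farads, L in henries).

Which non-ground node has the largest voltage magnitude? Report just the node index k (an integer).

Apply KCL at each of the 8 non-ground nodes and solve the resulting linear system.
Node n1: branches {R4, R7, L1, C1, C2} → V_1 = -0.0003190+0.003102j
Node n2: branches {C3, R10} → V_2 = -0.7860+1.795j
Node n3: branches {R3, R4, I1} → V_3 = -3.494+1.429j
Node n4: branches {R1, R9, C2, V1} → V_4 = 0.2968-2.886j
Node n5: branches {R5, L1, R8, C1} → V_5 = -0.1731+1.697j
Node n6: branches {R2, R6, R9} → V_6 = -37.36-2.886j
Node n7: branches {R3, R8, C3} → V_7 = -0.7679+1.641j
Node n8: branches {R2, R5, R6, I1, R10, V1} → V_8 = -40.60-2.886j
Source currents: i(V1)=-0.8085-0.005937j

8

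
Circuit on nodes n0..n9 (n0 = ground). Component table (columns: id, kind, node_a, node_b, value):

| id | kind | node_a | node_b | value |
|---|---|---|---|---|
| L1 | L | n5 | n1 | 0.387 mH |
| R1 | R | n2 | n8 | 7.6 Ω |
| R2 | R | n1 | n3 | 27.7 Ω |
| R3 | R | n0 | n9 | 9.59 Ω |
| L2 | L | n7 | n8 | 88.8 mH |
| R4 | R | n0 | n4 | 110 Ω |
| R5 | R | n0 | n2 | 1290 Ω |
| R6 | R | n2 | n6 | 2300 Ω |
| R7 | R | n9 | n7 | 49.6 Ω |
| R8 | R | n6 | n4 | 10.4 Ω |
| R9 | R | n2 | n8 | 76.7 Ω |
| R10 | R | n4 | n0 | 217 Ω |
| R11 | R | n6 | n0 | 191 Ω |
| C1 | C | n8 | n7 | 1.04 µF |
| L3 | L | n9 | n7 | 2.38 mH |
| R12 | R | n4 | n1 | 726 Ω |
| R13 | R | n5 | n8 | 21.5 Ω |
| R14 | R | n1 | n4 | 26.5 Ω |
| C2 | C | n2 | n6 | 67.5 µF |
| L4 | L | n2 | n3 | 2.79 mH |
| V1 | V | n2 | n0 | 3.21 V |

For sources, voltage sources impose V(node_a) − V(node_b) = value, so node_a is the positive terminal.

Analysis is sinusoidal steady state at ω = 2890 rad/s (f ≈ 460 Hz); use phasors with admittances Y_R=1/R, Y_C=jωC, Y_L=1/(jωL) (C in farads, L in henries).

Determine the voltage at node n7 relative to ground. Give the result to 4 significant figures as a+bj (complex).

Apply KCL at each of the 9 non-ground nodes and solve the resulting linear system.
Node n1: branches {L1, R2, R12, R14} → V_1 = 3.074+0.05406j
Node n2: branches {R1, R5, R6, R9, C2, L4, V1} → V_2 = 3.210+0.000j
Node n3: branches {R2, L4} → V_3 = 3.185-0.03217j
Node n4: branches {R4, R8, R10, R12, R14} → V_4 = 2.852+0.1695j
Node n5: branches {L1, R13} → V_5 = 3.076+0.05932j
Node n6: branches {R6, R8, R11, C2} → V_6 = 3.168+0.2406j
Node n7: branches {L2, R7, C1, L3} → V_7 = 0.01953-0.02926j
Node n8: branches {R1, L2, R9, C1, R13} → V_8 = 3.177+0.02916j
Node n9: branches {R3, R7, L3} → V_9 = 0.0004992-0.02698j
Source currents: i(V1)=-0.05820-0.0007687j

0.01953-0.02926j V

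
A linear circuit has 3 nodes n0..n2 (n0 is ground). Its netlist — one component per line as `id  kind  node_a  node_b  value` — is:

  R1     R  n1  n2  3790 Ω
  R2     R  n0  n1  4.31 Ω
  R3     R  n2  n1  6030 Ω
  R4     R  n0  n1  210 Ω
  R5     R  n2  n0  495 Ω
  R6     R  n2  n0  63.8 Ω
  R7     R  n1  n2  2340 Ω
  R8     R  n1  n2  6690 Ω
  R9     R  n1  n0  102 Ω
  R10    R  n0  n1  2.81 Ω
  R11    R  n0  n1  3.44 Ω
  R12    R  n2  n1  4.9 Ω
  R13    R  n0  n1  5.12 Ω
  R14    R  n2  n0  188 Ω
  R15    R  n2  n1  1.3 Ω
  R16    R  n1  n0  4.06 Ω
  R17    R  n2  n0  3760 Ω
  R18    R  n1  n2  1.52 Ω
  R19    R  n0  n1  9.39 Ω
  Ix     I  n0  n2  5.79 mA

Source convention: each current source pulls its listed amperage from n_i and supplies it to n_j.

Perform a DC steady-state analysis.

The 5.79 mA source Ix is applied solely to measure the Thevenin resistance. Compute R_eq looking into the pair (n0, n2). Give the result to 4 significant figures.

R_eq = 1.268 Ω

MNA unknowns: 2 node voltages V₁..V_2
R1: Y=0.0002639 on G[1,2]
R2: Y=0.2320 on G[0,1]
R3: Y=0.0001658 on G[2,1]
R4: Y=0.004762 on G[0,1]
R5: Y=0.002020 on G[2,0]
R6: Y=0.01567 on G[2,0]
R7: Y=0.0004274 on G[1,2]
R8: Y=0.0001495 on G[1,2]
R9: Y=0.009804 on G[1,0]
R10: Y=0.3559 on G[0,1]
R11: Y=0.2907 on G[0,1]
R12: Y=0.2041 on G[2,1]
R13: Y=0.1953 on G[0,1]
R14: Y=0.005319 on G[2,0]
R15: Y=0.7692 on G[2,1]
R16: Y=0.2463 on G[1,0]
R17: Y=0.0002660 on G[2,0]
R18: Y=0.6579 on G[1,2]
R19: Y=0.1065 on G[0,1]
Ix: z[0]−=0.00579, z[2]+=0.00579
solve → V1=0.003899, V2=0.007341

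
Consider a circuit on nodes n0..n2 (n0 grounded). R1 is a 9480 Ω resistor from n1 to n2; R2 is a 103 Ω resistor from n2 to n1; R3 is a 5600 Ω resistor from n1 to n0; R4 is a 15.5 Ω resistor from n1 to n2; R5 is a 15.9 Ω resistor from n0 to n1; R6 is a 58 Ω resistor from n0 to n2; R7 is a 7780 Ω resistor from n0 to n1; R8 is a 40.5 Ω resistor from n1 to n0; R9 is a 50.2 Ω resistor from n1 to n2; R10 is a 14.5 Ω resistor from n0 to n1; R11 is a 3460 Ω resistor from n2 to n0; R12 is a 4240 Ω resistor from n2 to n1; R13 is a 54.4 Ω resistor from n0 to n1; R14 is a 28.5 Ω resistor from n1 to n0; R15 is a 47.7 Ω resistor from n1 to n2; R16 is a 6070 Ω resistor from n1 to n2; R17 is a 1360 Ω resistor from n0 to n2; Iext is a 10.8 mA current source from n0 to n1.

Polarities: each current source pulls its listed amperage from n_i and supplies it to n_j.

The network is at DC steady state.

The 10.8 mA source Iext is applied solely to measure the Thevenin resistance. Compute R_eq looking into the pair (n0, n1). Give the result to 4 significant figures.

MNA unknowns: 2 node voltages V₁..V_2
R1: Y=0.0001055 on G[1,2]
R2: Y=0.009709 on G[2,1]
R3: Y=0.0001786 on G[1,0]
R4: Y=0.06452 on G[1,2]
R5: Y=0.06289 on G[0,1]
R6: Y=0.01724 on G[0,2]
R7: Y=0.0001285 on G[0,1]
R8: Y=0.02469 on G[1,0]
R9: Y=0.01992 on G[1,2]
R10: Y=0.06897 on G[0,1]
R11: Y=0.0002890 on G[2,0]
R12: Y=0.0002358 on G[2,1]
R13: Y=0.01838 on G[0,1]
R14: Y=0.03509 on G[1,0]
R15: Y=0.02096 on G[1,2]
R16: Y=0.0001647 on G[1,2]
R17: Y=0.0007353 on G[0,2]
Iext: z[0]−=0.0108, z[1]+=0.0108
solve → V1=0.04777, V2=0.04125

R_eq = 4.423 Ω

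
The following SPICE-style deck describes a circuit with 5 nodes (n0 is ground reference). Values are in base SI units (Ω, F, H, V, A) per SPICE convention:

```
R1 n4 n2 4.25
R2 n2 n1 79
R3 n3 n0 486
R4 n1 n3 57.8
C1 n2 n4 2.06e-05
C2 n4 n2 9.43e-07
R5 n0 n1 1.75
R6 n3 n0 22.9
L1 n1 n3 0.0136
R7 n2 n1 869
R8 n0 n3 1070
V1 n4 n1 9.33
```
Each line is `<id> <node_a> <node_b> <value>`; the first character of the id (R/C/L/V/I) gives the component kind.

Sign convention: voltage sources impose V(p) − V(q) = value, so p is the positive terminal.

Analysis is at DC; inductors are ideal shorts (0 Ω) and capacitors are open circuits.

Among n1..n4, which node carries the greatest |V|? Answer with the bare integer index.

4

MNA unknowns: 4 node voltages V₁..V_4 plus 2 source currents (L1, V1)
R1: Y=0.2353 on G[4,2]
R2: Y=0.01266 on G[2,1]
R3: Y=0.002058 on G[3,0]
R4: Y=0.01730 on G[1,3]
C1: Y=0.000 on G[2,4]
C2: Y=0.000 on G[4,2]
R5: Y=0.5714 on G[0,1]
R6: Y=0.04367 on G[3,0]
L1: row V1−V3=0, i_L1 at 1,3
R7: Y=0.001151 on G[2,1]
R8: Y=0.0009346 on G[0,3]
V1: row V4−V1=9.33, i_V1 at 4,1
solve → V1=0.000, V2=8.813, V3=0.000, V4=9.330
aux → i_L1=0.000, i_V1=-0.1217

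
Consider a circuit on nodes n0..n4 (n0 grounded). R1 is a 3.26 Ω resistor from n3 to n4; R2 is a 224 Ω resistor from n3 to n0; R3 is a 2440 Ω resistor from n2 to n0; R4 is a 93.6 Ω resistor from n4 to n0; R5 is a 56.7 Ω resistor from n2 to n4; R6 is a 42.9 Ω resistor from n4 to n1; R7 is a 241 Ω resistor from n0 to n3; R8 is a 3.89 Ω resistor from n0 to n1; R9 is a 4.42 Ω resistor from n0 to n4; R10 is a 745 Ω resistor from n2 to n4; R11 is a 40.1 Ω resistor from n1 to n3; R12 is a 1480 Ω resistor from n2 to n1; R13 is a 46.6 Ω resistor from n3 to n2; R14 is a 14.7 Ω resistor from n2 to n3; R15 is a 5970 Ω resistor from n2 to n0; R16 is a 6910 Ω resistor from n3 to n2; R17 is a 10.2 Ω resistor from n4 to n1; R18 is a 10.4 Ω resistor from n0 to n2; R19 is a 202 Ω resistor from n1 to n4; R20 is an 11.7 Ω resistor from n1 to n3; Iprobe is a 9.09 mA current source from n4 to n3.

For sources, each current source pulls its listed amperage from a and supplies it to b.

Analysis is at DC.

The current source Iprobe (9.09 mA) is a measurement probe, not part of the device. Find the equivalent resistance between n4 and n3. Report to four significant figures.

Apply KCL at each of the 4 non-ground nodes and solve the resulting linear system.
Node n1: branches {R6, R8, R11, R12, R17, R19, R20} → V_1 = 0.002150
Node n2: branches {R3, R5, R10, R12, R13, R14, R15, R16, R18} → V_2 = 0.006424
Node n3: branches {R1, R2, R7, R11, R13, R14, R16, R20, Iprobe} → V_3 = 0.01592
Node n4: branches {R1, R4, R5, R6, R9, R10, R17, R19, Iprobe} → V_4 = -0.005534

R_eq = 2.360 Ω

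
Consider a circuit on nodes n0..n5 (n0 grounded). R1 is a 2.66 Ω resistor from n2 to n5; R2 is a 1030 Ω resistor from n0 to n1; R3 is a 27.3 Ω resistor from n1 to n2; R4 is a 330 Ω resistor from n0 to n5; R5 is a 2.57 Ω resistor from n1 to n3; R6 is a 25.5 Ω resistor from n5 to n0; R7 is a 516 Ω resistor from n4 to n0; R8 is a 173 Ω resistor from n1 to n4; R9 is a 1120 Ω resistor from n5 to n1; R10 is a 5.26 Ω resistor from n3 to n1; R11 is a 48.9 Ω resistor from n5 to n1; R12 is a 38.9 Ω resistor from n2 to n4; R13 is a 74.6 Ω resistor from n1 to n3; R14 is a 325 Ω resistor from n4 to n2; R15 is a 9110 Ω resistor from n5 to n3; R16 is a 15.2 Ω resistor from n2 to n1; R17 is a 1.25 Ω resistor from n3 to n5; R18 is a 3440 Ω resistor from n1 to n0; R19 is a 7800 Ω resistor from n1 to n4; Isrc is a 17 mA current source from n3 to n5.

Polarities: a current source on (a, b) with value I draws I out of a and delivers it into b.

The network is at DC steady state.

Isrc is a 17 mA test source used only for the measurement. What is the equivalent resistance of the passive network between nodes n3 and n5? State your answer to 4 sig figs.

MNA unknowns: 5 node voltages V₁..V_5
R1: Y=0.3759 on G[2,5]
R2: Y=0.0009709 on G[0,1]
R3: Y=0.03663 on G[1,2]
R4: Y=0.003030 on G[0,5]
R5: Y=0.3891 on G[1,3]
R6: Y=0.03922 on G[5,0]
R7: Y=0.001938 on G[4,0]
R8: Y=0.005780 on G[1,4]
R9: Y=0.0008929 on G[5,1]
R10: Y=0.1901 on G[3,1]
R11: Y=0.02045 on G[5,1]
R12: Y=0.02571 on G[2,4]
R13: Y=0.01340 on G[1,3]
R14: Y=0.003077 on G[4,2]
R15: Y=0.0001098 on G[5,3]
R16: Y=0.06579 on G[2,1]
R17: Y=0.8000 on G[3,5]
R18: Y=0.0002907 on G[1,0]
R19: Y=0.0001282 on G[1,4]
Isrc: z[3]−=0.017, z[5]+=0.017
solve → V1=-0.01551, V2=-0.002898, V3=-0.01841, V4=-0.004779, V5=0.0006824

R_eq = 1.123 Ω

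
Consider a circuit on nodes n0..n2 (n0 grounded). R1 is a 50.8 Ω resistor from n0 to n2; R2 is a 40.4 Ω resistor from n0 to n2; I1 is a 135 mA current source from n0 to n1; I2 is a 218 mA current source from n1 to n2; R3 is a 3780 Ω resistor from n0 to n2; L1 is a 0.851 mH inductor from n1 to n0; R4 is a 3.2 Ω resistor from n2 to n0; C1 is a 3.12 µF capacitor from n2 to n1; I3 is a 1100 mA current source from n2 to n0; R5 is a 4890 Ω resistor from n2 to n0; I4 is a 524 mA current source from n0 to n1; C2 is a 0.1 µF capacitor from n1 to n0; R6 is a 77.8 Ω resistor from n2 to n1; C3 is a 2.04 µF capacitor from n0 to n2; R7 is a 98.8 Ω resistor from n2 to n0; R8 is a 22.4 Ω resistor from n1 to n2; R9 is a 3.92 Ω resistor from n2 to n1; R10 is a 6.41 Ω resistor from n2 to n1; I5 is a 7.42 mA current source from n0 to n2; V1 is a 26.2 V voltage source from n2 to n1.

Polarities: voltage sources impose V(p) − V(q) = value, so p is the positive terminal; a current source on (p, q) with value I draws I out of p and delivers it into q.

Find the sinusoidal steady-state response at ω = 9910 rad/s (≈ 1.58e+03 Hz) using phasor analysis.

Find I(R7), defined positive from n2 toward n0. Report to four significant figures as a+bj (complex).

Element admittances at ω=9910 rad/s:
  Y(R1) = 0.01969+0.000j S between n0,n2
  Y(R2) = 0.02475+0.000j S between n0,n2
  I1: injects 0.135 A into n1 (from n0)
  I2: injects 0.218 A into n2 (from n1)
  Y(R3) = 0.0002646+0.000j S between n0,n2
  Y(L1) = 0.000-0.1186j S between n1,n0
  Y(R4) = 0.3125+0.000j S between n2,n0
  Y(C1) = 0.000+0.03092j S between n2,n1
  I3: injects 1.1 A into n0 (from n2)
  Y(R5) = 0.0002045+0.000j S between n2,n0
  I4: injects 0.524 A into n1 (from n0)
  Y(C2) = 0.000+0.0009910j S between n1,n0
  Y(R6) = 0.01285+0.000j S between n2,n1
  Y(C3) = 0.000+0.02022j S between n0,n2
  Y(R7) = 0.01012+0.000j S between n2,n0
  Y(R8) = 0.04464+0.000j S between n1,n2
  Y(R9) = 0.2551+0.000j S between n2,n1
  Y(R10) = 0.1560+0.000j S between n2,n1
  I5: injects 0.00742 A into n2 (from n0)
  V1: constraint V(n2)−V(n1) = 26.2
Assemble and solve the 3×3 MNA system:
  V(n1)=-25.23-8.125j  V(n2)=0.9727-8.125j
  i(V1)=-13.67+2.156j

0.009845-0.08223j A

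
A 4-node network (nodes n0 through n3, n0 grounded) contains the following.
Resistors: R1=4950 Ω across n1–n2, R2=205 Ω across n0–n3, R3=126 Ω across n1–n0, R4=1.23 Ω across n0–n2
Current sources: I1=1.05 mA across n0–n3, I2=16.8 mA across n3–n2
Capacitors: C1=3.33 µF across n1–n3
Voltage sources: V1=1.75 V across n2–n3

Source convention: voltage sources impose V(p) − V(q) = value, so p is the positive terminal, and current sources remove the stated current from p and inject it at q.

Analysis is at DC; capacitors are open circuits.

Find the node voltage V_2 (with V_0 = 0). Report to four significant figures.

MNA unknowns: 3 node voltages V₁..V_3 plus 1 source current (V1)
R1: Y=0.0002020 on G[1,2]
R2: Y=0.004878 on G[0,3]
I1: z[0]−=0.00105, z[3]+=0.00105
I2: z[3]−=0.0168, z[2]+=0.0168
R3: Y=0.007937 on G[1,0]
C1: Y=0.000 on G[1,3]
R4: Y=0.8130 on G[0,2]
V1: row V2−V3=1.75, i_V1 at 2,3
solve → V1=0.0002909, V2=0.01172, V3=-1.738
aux → i_V1=0.007271

0.01172 V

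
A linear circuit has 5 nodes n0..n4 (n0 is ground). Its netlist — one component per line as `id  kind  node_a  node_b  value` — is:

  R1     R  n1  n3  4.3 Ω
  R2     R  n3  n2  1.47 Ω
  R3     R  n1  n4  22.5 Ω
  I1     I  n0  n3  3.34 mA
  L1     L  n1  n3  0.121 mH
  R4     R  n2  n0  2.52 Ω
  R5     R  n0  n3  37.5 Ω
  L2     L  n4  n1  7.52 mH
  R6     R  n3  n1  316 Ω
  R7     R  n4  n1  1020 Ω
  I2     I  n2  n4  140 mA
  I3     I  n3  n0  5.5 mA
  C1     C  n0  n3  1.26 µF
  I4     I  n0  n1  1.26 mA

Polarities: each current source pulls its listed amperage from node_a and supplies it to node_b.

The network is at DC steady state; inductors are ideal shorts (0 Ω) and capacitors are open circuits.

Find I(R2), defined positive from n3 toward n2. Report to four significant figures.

0.1342 A

Element admittances at DC:
  Y(R1) = 0.2326 S between n1,n3
  Y(R2) = 0.6803 S between n3,n2
  Y(R3) = 0.04444 S between n1,n4
  I1: injects 0.00334 A into n3 (from n0)
  L1: short n1↔n3 (DC inductor)
  Y(R4) = 0.3968 S between n2,n0
  Y(R5) = 0.02667 S between n0,n3
  L2: short n4↔n1 (DC inductor)
  Y(R6) = 0.003165 S between n3,n1
  Y(R7) = 0.0009804 S between n4,n1
  I2: injects 0.14 A into n4 (from n2)
  I3: injects 0.0055 A into n0 (from n3)
  Y(C1) = 0.000 S between n0,n3
  I4: injects 0.00126 A into n1 (from n0)
Assemble and solve the 6×6 MNA system:
  V(n1)=0.1828  V(n2)=-0.01455  V(n3)=0.1828  V(n4)=0.1828
  i(L1)=0.1413  i(L2)=0.1400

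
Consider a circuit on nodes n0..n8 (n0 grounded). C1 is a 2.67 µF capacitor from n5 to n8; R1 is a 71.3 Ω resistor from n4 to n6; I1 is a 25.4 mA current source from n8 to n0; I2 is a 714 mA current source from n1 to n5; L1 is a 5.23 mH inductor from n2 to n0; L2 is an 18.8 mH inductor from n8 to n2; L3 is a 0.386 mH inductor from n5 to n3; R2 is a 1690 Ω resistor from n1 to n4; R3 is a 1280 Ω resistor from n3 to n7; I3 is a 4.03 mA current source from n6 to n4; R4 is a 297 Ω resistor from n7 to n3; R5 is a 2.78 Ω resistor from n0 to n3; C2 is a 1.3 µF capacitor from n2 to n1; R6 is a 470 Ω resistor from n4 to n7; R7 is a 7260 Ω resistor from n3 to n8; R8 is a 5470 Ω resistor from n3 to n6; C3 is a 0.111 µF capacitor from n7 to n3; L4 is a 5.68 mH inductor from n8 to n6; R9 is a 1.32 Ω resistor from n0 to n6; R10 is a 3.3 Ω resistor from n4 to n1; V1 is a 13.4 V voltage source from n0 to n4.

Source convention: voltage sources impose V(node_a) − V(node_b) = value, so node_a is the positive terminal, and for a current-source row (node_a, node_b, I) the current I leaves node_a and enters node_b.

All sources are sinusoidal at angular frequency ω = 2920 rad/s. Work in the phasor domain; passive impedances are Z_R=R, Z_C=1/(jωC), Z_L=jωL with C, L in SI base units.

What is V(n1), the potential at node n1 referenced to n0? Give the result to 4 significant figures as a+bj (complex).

Element admittances at ω=2920 rad/s:
  Y(C1) = 0.000+0.007796j S between n5,n8
  Y(R1) = 0.01403+0.000j S between n4,n6
  I1: injects 0.0254 A into n0 (from n8)
  I2: injects 0.714 A into n5 (from n1)
  Y(L1) = 0.000-0.06548j S between n2,n0
  Y(L2) = 0.000-0.01822j S between n8,n2
  Y(L3) = 0.000-0.8872j S between n5,n3
  Y(R2) = 0.0005917+0.000j S between n1,n4
  Y(R3) = 0.0007813+0.000j S between n3,n7
  I3: injects 0.00403 A into n4 (from n6)
  Y(R4) = 0.003367+0.000j S between n7,n3
  Y(R5) = 0.3597+0.000j S between n0,n3
  Y(C2) = 0.000+0.003796j S between n2,n1
  Y(R6) = 0.002128+0.000j S between n4,n7
  Y(R7) = 0.0001377+0.000j S between n3,n8
  Y(R8) = 0.0001828+0.000j S between n3,n6
  Y(C3) = 0.000+0.0003241j S between n7,n3
  Y(L4) = 0.000-0.06029j S between n8,n6
  Y(R9) = 0.7576+0.000j S between n0,n6
  Y(R10) = 0.3030+0.000j S between n4,n1
  V1: constraint V(n0)−V(n4) = 13.4
Assemble and solve the 9×9 MNA system:
  V(n1)=-15.75+0.2054j  V(n2)=0.6832-0.1168j  V(n3)=1.950-0.05038j  V(n4)=-13.40+0.000j  V(n5)=1.969+0.7652j  V(n6)=-0.2849-1.445e-05j  V(n7)=-3.240+0.2347j  V(n8)=-0.2849-0.4693j
  i(V1)=0.5032-0.06287j

-15.75+0.2054j V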